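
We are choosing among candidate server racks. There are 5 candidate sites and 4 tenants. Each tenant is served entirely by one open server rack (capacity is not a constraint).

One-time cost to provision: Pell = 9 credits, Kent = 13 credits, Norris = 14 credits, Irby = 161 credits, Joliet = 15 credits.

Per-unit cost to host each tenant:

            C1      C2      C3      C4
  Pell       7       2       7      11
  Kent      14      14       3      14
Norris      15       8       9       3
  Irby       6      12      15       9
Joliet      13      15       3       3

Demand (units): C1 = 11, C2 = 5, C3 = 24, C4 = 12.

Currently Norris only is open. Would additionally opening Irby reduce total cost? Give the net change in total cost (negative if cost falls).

No — net change +62 (cost rises by 62).

Current service cost with {Norris}: 457.
Adding Irby: each tenant re-picks its cheapest; new service cost 358, saving 99.
Extra fixed cost: 161. Net change = 161 − 99 = 62.
(Totals: 471 → 533.)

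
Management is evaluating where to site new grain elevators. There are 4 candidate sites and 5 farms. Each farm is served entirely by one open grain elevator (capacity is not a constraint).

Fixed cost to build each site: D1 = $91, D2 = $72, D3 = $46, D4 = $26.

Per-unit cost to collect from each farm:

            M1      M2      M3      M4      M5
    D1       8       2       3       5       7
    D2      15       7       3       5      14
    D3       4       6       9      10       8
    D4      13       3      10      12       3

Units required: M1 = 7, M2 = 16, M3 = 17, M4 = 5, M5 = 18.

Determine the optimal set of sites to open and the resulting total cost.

For any fixed open set, each farm goes to its cheapest open site; total = fixed + service.
{D1, D4}: M1→D1 8·7=56, M2→D1 2·16=32, M3→D1 3·17=51, M4→D1 5·5=25, M5→D4 3·18=54. Service 218; fixed 117; total 335.
{D2, D3, D4}: service 206 + fixed 144 = 350
{D1, D3, D4}: service 190 + fixed 163 = 353
{D1, D2, D3, D4}: service 190 + fixed 235 = 425
No other subset beats 335.

Open D1 and D4; minimum total cost 335.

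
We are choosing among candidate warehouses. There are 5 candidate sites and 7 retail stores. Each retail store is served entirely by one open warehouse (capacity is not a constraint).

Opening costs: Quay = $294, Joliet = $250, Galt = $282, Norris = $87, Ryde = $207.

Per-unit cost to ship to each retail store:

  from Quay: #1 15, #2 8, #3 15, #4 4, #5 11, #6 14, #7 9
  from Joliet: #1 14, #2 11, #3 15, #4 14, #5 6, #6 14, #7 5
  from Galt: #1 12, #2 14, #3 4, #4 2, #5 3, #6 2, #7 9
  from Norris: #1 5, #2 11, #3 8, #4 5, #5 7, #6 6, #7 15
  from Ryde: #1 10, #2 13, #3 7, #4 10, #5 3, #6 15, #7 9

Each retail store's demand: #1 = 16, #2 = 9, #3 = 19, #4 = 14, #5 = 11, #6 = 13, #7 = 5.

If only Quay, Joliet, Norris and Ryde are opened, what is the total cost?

Each retail store is assigned to its cheapest site among the open ones.
{Quay, Joliet, Norris, Ryde}: #1→Norris 5·16=80, #2→Quay 8·9=72, #3→Ryde 7·19=133, #4→Quay 4·14=56, #5→Ryde 3·11=33, #6→Norris 6·13=78, #7→Joliet 5·5=25. Service 477; fixed 838; total 1315.

Total cost: 1315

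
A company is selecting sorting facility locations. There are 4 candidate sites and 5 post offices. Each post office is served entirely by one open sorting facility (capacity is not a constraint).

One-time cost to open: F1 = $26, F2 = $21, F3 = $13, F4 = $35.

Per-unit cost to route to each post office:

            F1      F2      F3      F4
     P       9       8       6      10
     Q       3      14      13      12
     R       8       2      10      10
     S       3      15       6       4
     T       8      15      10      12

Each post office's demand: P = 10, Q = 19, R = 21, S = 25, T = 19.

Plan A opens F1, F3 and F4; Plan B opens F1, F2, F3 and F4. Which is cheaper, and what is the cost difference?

Plan B is cheaper by 105.

Plan A: {F1, F3, F4}: P→F3 6·10=60, Q→F1 3·19=57, R→F1 8·21=168, S→F1 3·25=75, T→F1 8·19=152. Service 512; fixed 74; total 586.
Plan B: {F1, F2, F3, F4}: P→F3 6·10=60, Q→F1 3·19=57, R→F2 2·21=42, S→F1 3·25=75, T→F1 8·19=152. Service 386; fixed 95; total 481.
Difference: |586 − 481| = 105.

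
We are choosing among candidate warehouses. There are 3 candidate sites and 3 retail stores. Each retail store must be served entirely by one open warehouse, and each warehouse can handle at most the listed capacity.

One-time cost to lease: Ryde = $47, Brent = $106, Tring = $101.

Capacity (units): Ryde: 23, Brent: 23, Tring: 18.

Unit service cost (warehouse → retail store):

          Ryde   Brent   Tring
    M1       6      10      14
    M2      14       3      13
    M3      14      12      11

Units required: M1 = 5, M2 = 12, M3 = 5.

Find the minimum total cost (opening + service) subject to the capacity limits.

Minimum total cost: 252

Open {Brent}: M1→Brent 10·5=50, M2→Brent 3·12=36, M3→Brent 12·5=60.
Loads: Brent carries 22/23. Service 146; fixed 106; total 252.
Next best feasible plan costs 279.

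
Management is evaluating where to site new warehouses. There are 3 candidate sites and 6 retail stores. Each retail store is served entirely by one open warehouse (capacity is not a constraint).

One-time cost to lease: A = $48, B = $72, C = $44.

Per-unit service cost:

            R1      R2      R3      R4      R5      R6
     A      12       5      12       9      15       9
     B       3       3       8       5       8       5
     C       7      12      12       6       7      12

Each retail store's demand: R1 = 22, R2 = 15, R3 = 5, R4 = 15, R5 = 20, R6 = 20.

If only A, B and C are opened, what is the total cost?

Total cost: 630

Each retail store is assigned to its cheapest site among the open ones.
{A, B, C}: R1→B 3·22=66, R2→B 3·15=45, R3→B 8·5=40, R4→B 5·15=75, R5→C 7·20=140, R6→B 5·20=100. Service 466; fixed 164; total 630.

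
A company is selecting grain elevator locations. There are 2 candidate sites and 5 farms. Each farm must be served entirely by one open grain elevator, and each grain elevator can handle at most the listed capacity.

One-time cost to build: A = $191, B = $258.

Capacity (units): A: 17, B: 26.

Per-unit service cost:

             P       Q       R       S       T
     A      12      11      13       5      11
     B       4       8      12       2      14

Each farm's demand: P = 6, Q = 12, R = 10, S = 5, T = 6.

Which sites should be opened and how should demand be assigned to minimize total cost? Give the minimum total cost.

Minimum total cost: 775

Open {A, B}: P→B 4·6=24, Q→B 8·12=96, R→A 13·10=130, S→B 2·5=10, T→A 11·6=66.
Loads: A carries 16/17, B carries 23/26. Service 326; fixed 449; total 775.
Next best feasible plan costs 808.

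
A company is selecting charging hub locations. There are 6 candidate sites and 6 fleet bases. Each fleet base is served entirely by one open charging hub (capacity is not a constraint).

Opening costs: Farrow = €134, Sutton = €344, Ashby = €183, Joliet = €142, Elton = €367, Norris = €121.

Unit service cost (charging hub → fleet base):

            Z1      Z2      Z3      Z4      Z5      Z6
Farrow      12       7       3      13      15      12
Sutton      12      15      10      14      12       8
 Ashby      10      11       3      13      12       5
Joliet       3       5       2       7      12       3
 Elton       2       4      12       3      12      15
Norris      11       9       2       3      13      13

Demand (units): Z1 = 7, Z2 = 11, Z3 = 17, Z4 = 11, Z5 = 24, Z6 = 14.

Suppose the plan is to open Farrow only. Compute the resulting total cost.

Total cost: 1017

Each fleet base is assigned to its cheapest site among the open ones.
{Farrow}: Z1→Farrow 12·7=84, Z2→Farrow 7·11=77, Z3→Farrow 3·17=51, Z4→Farrow 13·11=143, Z5→Farrow 15·24=360, Z6→Farrow 12·14=168. Service 883; fixed 134; total 1017.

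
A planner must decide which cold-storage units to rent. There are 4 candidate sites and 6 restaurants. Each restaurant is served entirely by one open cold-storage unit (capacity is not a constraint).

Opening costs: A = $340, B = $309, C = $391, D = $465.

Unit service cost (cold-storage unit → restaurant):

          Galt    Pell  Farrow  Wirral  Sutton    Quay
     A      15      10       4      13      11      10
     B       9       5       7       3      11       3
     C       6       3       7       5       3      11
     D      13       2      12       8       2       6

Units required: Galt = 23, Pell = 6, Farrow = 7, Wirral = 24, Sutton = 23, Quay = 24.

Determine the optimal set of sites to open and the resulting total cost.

Open B only; minimum total cost 992.

For any fixed open set, each restaurant goes to its cheapest open site; total = fixed + service.
{B}: Galt→B 9·23=207, Pell→B 5·6=30, Farrow→B 7·7=49, Wirral→B 3·24=72, Sutton→B 11·23=253, Quay→B 3·24=72. Service 683; fixed 309; total 992.
{C}: service 658 + fixed 391 = 1049
{B, C}: Galt→C 6·23=138, Pell→C 3·6=18, Farrow→B 7·7=49, Wirral→B 3·24=72, Sutton→C 3·23=69, Quay→B 3·24=72. Service 418; fixed 700; total 1118.
{A, B, C, D}: service 368 + fixed 1505 = 1873
(All 15 nonempty subsets were checked; B only is lowest.)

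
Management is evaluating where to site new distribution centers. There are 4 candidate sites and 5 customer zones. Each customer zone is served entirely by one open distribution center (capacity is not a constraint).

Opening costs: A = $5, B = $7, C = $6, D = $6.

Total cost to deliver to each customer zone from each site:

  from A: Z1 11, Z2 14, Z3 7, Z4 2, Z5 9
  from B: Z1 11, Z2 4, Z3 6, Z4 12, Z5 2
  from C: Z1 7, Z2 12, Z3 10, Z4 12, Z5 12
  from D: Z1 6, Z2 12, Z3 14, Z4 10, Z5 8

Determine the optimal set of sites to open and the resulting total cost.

Open A and B; minimum total cost 37.

For any fixed open set, each customer zone goes to its cheapest open site; total = fixed + service.
{A, B}: Z1→A 11, Z2→B 4, Z3→B 6, Z4→A 2, Z5→B 2. Service 25; fixed 12; total 37.
{A, B, D}: Z1→D 6, Z2→B 4, Z3→B 6, Z4→A 2, Z5→B 2. Service 20; fixed 18; total 38.
{A, B, C}: service 21 + fixed 18 = 39
{A, B, C, D}: service 20 + fixed 24 = 44
No other subset beats 37.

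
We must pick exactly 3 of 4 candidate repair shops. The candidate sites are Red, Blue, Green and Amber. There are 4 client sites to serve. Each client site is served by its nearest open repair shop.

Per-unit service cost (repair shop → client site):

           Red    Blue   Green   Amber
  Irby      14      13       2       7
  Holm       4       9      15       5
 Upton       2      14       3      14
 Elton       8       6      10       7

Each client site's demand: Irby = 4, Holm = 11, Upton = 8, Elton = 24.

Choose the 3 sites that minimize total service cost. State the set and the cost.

With exactly 3 open, each client site uses its cheapest among the chosen.
{Red, Blue, Green}: Irby→Green 2·4=8, Holm→Red 4·11=44, Upton→Red 2·8=16, Elton→Blue 6·24=144. Service cost 212.
{Blue, Green, Amber}: service cost 231
{Red, Blue, Amber}: service cost 232
Among all 4 size-3 choices, {Red, Blue, Green} is lowest.

Choose Red, Blue and Green; total service cost 212.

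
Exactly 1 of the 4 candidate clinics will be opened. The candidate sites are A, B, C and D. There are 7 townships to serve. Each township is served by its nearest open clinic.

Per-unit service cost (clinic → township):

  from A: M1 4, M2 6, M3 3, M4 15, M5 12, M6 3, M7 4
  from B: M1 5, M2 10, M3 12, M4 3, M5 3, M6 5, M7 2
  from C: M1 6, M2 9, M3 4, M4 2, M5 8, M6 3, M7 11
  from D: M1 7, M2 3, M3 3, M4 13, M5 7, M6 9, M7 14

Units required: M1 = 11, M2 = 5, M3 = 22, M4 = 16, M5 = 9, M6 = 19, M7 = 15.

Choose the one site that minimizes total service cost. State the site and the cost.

With exactly 1 open, each township uses its cheapest among the chosen.
{C}: M1→C 6·11=66, M2→C 9·5=45, M3→C 4·22=88, M4→C 2·16=32, M5→C 8·9=72, M6→C 3·19=57, M7→C 11·15=165. Service cost 525.
{B}: service cost 569
{A}: service cost 605
Among all 4 size-1 choices, {C} is lowest.

Choose C only; total service cost 525.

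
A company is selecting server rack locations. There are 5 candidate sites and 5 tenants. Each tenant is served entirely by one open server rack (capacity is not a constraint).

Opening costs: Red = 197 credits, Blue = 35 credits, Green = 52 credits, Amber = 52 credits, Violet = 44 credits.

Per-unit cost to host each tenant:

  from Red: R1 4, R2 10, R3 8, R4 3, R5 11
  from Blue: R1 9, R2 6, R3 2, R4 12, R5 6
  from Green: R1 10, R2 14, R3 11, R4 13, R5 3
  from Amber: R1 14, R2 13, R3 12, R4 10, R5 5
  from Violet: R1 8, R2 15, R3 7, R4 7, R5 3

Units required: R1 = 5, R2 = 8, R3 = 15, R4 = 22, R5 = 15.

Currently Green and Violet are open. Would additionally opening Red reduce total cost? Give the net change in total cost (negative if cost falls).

Current service cost with {Green, Violet}: 456.
Adding Red: each tenant re-picks its cheapest; new service cost 316, saving 140.
Extra fixed cost: 197. Net change = 197 − 140 = 57.
(Totals: 552 → 609.)

No — net change +57 (cost rises by 57).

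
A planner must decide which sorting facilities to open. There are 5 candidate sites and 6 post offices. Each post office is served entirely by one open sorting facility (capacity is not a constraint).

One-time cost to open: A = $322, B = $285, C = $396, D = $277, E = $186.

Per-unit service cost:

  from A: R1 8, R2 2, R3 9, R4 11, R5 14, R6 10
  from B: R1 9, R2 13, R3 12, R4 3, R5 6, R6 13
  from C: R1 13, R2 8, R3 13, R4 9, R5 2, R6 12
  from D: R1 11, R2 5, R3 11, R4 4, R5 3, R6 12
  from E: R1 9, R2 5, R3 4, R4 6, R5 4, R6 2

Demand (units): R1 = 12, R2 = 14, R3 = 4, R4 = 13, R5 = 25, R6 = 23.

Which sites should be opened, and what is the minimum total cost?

Open E only; minimum total cost 604.

For any fixed open set, each post office goes to its cheapest open site; total = fixed + service.
{E}: R1→E 9·12=108, R2→E 5·14=70, R3→E 4·4=16, R4→E 6·13=78, R5→E 4·25=100, R6→E 2·23=46. Service 418; fixed 186; total 604.
{D, E}: R1→E 9·12=108, R2→D 5·14=70, R3→E 4·4=16, R4→D 4·13=52, R5→D 3·25=75, R6→E 2·23=46. Service 367; fixed 463; total 830.
{B, E}: service 379 + fixed 471 = 850
{A, B, C, D, E}: R1→A 8·12=96, R2→A 2·14=28, R3→E 4·4=16, R4→B 3·13=39, R5→C 2·25=50, R6→E 2·23=46. Service 275; fixed 1466; total 1741.
No other subset beats 604.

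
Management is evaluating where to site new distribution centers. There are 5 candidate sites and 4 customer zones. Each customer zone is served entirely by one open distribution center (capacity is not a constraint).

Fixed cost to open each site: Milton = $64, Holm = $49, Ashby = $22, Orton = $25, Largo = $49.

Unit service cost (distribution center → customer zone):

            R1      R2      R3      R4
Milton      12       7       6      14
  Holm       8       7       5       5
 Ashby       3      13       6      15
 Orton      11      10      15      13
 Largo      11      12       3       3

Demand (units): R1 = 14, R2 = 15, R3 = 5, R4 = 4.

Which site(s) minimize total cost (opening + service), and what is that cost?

Open Holm and Ashby; minimum total cost 263.

For any fixed open set, each customer zone goes to its cheapest open site; total = fixed + service.
{Holm, Ashby}: R1→Ashby 3·14=42, R2→Holm 7·15=105, R3→Holm 5·5=25, R4→Holm 5·4=20. Service 192; fixed 71; total 263.
{Holm, Ashby, Orton}: service 192 + fixed 96 = 288
{Holm, Ashby, Largo}: service 174 + fixed 120 = 294
{Milton, Holm, Ashby, Orton, Largo}: service 174 + fixed 209 = 383
No other subset beats 263.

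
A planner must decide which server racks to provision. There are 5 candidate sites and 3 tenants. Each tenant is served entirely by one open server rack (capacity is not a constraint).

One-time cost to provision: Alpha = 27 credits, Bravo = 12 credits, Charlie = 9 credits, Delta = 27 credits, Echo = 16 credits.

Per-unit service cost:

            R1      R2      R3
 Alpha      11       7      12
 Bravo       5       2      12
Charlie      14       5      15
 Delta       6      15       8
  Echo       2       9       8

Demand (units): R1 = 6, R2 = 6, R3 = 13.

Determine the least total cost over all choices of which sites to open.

Minimum total cost: 156

For any fixed open set, each tenant goes to its cheapest open site; total = fixed + service.
{Bravo, Echo}: R1→Echo 2·6=12, R2→Bravo 2·6=12, R3→Echo 8·13=104. Service 128; fixed 28; total 156.
{Bravo, Charlie, Echo}: R1→Echo 2·6=12, R2→Bravo 2·6=12, R3→Echo 8·13=104. Service 128; fixed 37; total 165.
{Charlie, Echo}: R1→Echo 2·6=12, R2→Charlie 5·6=30, R3→Echo 8·13=104. Service 146; fixed 25; total 171.
{Alpha, Bravo, Charlie, Delta, Echo}: R1→Echo 2·6=12, R2→Bravo 2·6=12, R3→Delta 8·13=104. Service 128; fixed 91; total 219.
No other subset beats 156.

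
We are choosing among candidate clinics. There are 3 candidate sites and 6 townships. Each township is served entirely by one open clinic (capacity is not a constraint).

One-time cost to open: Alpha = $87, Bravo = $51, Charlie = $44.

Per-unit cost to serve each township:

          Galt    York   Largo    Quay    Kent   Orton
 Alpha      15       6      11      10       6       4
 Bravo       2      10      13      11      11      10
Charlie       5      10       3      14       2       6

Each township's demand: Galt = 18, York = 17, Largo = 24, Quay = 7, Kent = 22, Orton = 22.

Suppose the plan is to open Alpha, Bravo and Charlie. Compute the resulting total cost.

Total cost: 594

Each township is assigned to its cheapest site among the open ones.
{Alpha, Bravo, Charlie}: Galt→Bravo 2·18=36, York→Alpha 6·17=102, Largo→Charlie 3·24=72, Quay→Alpha 10·7=70, Kent→Charlie 2·22=44, Orton→Alpha 4·22=88. Service 412; fixed 182; total 594.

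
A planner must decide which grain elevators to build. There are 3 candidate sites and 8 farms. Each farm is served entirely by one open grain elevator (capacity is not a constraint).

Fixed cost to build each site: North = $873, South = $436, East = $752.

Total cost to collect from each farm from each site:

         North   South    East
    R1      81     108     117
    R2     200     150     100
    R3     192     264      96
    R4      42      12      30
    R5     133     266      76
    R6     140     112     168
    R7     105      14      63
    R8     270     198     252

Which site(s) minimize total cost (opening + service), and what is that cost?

Open South only; minimum total cost 1560.

For any fixed open set, each farm goes to its cheapest open site; total = fixed + service.
{South}: R1→South 108, R2→South 150, R3→South 264, R4→South 12, R5→South 266, R6→South 112, R7→South 14, R8→South 198. Service 1124; fixed 436; total 1560.
{East}: service 902 + fixed 752 = 1654
{South, East}: R1→South 108, R2→East 100, R3→East 96, R4→South 12, R5→East 76, R6→South 112, R7→South 14, R8→South 198. Service 716; fixed 1188; total 1904.
{North, South, East}: service 689 + fixed 2061 = 2750
No other subset beats 1560.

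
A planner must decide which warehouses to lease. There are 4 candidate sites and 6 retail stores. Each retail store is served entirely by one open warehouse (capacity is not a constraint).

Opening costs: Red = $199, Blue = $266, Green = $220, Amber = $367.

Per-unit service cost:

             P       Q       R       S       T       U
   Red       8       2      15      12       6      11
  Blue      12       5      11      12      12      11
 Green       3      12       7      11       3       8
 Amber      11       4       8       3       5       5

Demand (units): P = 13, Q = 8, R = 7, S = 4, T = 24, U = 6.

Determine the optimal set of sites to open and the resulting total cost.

For any fixed open set, each retail store goes to its cheapest open site; total = fixed + service.
{Green}: P→Green 3·13=39, Q→Green 12·8=96, R→Green 7·7=49, S→Green 11·4=44, T→Green 3·24=72, U→Green 8·6=48. Service 348; fixed 220; total 568.
{Red}: P→Red 8·13=104, Q→Red 2·8=16, R→Red 15·7=105, S→Red 12·4=48, T→Red 6·24=144, U→Red 11·6=66. Service 483; fixed 199; total 682.
{Red, Green}: P→Green 3·13=39, Q→Red 2·8=16, R→Green 7·7=49, S→Green 11·4=44, T→Green 3·24=72, U→Green 8·6=48. Service 268; fixed 419; total 687.
{Red, Blue, Green, Amber}: P→Green 3·13=39, Q→Red 2·8=16, R→Green 7·7=49, S→Amber 3·4=12, T→Green 3·24=72, U→Amber 5·6=30. Service 218; fixed 1052; total 1270.
No other subset beats 568.

Open Green only; minimum total cost 568.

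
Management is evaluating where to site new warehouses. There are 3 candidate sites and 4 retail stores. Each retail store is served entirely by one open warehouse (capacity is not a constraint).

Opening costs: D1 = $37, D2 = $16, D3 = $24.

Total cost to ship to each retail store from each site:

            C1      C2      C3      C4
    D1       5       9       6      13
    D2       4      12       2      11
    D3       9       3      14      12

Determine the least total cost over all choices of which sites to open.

For any fixed open set, each retail store goes to its cheapest open site; total = fixed + service.
{D2}: C1→D2 4, C2→D2 12, C3→D2 2, C4→D2 11. Service 29; fixed 16; total 45.
{D2, D3}: service 20 + fixed 40 = 60
{D3}: C1→D3 9, C2→D3 3, C3→D3 14, C4→D3 12. Service 38; fixed 24; total 62.
{D1, D2, D3}: C1→D2 4, C2→D3 3, C3→D2 2, C4→D2 11. Service 20; fixed 77; total 97.
(All 7 nonempty subsets were checked; D2 only is lowest.)

Minimum total cost: 45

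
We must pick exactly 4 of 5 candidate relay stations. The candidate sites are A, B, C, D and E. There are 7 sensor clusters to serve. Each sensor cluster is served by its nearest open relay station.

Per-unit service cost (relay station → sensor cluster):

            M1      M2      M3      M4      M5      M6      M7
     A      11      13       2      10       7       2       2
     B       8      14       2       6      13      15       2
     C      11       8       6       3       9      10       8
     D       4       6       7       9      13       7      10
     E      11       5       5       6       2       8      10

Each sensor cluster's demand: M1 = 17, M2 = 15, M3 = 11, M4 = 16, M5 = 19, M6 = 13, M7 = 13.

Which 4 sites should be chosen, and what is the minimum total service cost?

Choose A, C, D and E; total service cost 303.

With exactly 4 open, each sensor cluster uses its cheapest among the chosen.
{A, C, D, E}: M1→D 4·17=68, M2→E 5·15=75, M3→A 2·11=22, M4→C 3·16=48, M5→E 2·19=38, M6→A 2·13=26, M7→A 2·13=26. Service cost 303.
{A, B, D, E}: service cost 351
{B, C, D, E}: service cost 368
Among all 5 size-4 choices, {A, C, D, E} is lowest.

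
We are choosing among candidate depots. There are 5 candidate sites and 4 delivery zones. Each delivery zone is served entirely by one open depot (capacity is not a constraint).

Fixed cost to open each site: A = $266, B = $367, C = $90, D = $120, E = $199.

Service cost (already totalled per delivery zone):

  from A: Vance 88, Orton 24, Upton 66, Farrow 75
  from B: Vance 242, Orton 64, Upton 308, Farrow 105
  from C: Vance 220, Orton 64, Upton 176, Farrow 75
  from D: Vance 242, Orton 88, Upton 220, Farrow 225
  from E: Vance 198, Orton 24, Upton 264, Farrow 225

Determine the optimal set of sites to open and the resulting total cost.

For any fixed open set, each delivery zone goes to its cheapest open site; total = fixed + service.
{A}: Vance→A 88, Orton→A 24, Upton→A 66, Farrow→A 75. Service 253; fixed 266; total 519.
{A, C}: service 253 + fixed 356 = 609
{C}: service 535 + fixed 90 = 625
{A, B, C, D, E}: Vance→A 88, Orton→A 24, Upton→A 66, Farrow→A 75. Service 253; fixed 1042; total 1295.
No other subset beats 519.

Open A only; minimum total cost 519.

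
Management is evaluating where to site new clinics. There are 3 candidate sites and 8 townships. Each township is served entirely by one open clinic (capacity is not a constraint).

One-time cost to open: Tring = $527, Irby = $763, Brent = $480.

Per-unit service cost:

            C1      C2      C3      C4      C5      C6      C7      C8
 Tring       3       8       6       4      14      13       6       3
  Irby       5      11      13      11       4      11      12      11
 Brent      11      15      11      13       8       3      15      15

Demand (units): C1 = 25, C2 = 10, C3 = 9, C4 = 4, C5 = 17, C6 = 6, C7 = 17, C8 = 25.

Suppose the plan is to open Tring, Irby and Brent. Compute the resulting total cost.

Each township is assigned to its cheapest site among the open ones.
{Tring, Irby, Brent}: C1→Tring 3·25=75, C2→Tring 8·10=80, C3→Tring 6·9=54, C4→Tring 4·4=16, C5→Irby 4·17=68, C6→Brent 3·6=18, C7→Tring 6·17=102, C8→Tring 3·25=75. Service 488; fixed 1770; total 2258.

Total cost: 2258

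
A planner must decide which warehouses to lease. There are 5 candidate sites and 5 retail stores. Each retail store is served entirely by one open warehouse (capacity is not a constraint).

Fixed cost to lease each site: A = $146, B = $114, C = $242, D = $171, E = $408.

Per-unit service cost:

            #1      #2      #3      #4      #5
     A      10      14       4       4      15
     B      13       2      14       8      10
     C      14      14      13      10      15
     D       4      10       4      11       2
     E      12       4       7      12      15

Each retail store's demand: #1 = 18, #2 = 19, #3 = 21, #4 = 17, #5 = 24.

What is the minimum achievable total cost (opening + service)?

For any fixed open set, each retail store goes to its cheapest open site; total = fixed + service.
{B, D}: #1→D 4·18=72, #2→B 2·19=38, #3→D 4·21=84, #4→B 8·17=136, #5→D 2·24=48. Service 378; fixed 285; total 663.
{A, B, D}: service 310 + fixed 431 = 741
{D}: #1→D 4·18=72, #2→D 10·19=190, #3→D 4·21=84, #4→D 11·17=187, #5→D 2·24=48. Service 581; fixed 171; total 752.
{A, B, C, D, E}: service 310 + fixed 1081 = 1391
No other subset beats 663.

Minimum total cost: 663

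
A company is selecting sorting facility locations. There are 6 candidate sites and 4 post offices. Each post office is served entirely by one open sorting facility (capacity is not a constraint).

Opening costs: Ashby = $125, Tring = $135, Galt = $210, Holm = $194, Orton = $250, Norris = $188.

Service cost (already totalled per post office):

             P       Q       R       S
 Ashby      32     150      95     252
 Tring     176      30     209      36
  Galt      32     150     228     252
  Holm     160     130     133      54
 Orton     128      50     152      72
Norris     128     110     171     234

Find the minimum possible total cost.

Minimum total cost: 453

For any fixed open set, each post office goes to its cheapest open site; total = fixed + service.
{Ashby, Tring}: P→Ashby 32, Q→Tring 30, R→Ashby 95, S→Tring 36. Service 193; fixed 260; total 453.
{Tring}: P→Tring 176, Q→Tring 30, R→Tring 209, S→Tring 36. Service 451; fixed 135; total 586.
{Ashby, Orton}: service 249 + fixed 375 = 624
{Ashby, Tring, Galt, Holm, Orton, Norris}: service 193 + fixed 1102 = 1295
No other subset beats 453.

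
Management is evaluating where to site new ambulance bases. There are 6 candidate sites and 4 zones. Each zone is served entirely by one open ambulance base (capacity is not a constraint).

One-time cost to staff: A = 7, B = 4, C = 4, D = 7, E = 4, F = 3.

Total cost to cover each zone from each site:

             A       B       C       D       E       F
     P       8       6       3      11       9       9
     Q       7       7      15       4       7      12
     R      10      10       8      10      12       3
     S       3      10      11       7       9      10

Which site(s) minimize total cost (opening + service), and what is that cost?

For any fixed open set, each zone goes to its cheapest open site; total = fixed + service.
{A, C, F}: P→C 3, Q→A 7, R→F 3, S→A 3. Service 16; fixed 14; total 30.
{A, F}: P→A 8, Q→A 7, R→F 3, S→A 3. Service 21; fixed 10; total 31.
{C, D, F}: P→C 3, Q→D 4, R→F 3, S→D 7. Service 17; fixed 14; total 31.
{A, B, C, D, E, F}: service 13 + fixed 29 = 42
No other subset beats 30.

Open A, C and F; minimum total cost 30.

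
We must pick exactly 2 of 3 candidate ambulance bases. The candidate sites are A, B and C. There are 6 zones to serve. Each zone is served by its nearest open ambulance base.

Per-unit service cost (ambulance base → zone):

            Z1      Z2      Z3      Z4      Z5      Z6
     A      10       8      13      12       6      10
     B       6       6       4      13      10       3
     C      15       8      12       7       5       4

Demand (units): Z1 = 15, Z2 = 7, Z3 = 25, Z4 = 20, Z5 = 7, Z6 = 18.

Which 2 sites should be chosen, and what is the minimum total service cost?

Choose B and C; total service cost 461.

With exactly 2 open, each zone uses its cheapest among the chosen.
{B, C}: Z1→B 6·15=90, Z2→B 6·7=42, Z3→B 4·25=100, Z4→C 7·20=140, Z5→C 5·7=35, Z6→B 3·18=54. Service cost 461.
{A, B}: service cost 568
{A, C}: service cost 753
Among all 3 size-2 choices, {B, C} is lowest.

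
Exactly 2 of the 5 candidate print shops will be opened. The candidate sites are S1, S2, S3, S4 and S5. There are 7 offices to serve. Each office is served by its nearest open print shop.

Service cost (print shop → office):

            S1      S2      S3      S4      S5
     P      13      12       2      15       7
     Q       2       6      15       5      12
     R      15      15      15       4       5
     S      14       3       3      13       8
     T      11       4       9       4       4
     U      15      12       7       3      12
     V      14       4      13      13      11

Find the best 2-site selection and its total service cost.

Choose S3 and S4; total service cost 34.

With exactly 2 open, each office uses its cheapest among the chosen.
{S3, S4}: P→S3 2, Q→S4 5, R→S4 4, S→S3 3, T→S4 4, U→S4 3, V→S3 13. Service cost 34.
{S2, S4}: service cost 35
{S2, S3}: service cost 41
Among all 10 size-2 choices, {S3, S4} is lowest.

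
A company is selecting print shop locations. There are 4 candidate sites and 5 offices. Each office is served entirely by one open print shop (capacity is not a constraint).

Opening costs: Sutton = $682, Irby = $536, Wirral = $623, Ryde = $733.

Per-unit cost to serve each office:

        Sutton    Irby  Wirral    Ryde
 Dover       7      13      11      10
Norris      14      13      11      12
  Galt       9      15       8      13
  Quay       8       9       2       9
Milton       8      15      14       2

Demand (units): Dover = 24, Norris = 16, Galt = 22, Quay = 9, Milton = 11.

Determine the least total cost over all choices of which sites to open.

Minimum total cost: 1411

For any fixed open set, each office goes to its cheapest open site; total = fixed + service.
{Wirral}: Dover→Wirral 11·24=264, Norris→Wirral 11·16=176, Galt→Wirral 8·22=176, Quay→Wirral 2·9=18, Milton→Wirral 14·11=154. Service 788; fixed 623; total 1411.
{Sutton}: service 750 + fixed 682 = 1432
{Ryde}: Dover→Ryde 10·24=240, Norris→Ryde 12·16=192, Galt→Ryde 13·22=286, Quay→Ryde 9·9=81, Milton→Ryde 2·11=22. Service 821; fixed 733; total 1554.
{Sutton, Irby, Wirral, Ryde}: Dover→Sutton 7·24=168, Norris→Wirral 11·16=176, Galt→Wirral 8·22=176, Quay→Wirral 2·9=18, Milton→Ryde 2·11=22. Service 560; fixed 2574; total 3134.
No other subset beats 1411.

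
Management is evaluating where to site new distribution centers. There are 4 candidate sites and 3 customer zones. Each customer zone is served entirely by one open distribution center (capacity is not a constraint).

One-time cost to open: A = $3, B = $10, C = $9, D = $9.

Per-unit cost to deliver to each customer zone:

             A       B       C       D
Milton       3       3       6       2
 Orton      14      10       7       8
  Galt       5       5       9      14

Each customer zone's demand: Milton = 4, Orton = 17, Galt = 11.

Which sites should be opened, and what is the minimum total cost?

For any fixed open set, each customer zone goes to its cheapest open site; total = fixed + service.
{A, C}: Milton→A 3·4=12, Orton→C 7·17=119, Galt→A 5·11=55. Service 186; fixed 12; total 198.
{A, C, D}: Milton→D 2·4=8, Orton→C 7·17=119, Galt→A 5·11=55. Service 182; fixed 21; total 203.
{B, C}: Milton→B 3·4=12, Orton→C 7·17=119, Galt→B 5·11=55. Service 186; fixed 19; total 205.
{A, B, C, D}: service 182 + fixed 31 = 213
No other subset beats 198.

Open A and C; minimum total cost 198.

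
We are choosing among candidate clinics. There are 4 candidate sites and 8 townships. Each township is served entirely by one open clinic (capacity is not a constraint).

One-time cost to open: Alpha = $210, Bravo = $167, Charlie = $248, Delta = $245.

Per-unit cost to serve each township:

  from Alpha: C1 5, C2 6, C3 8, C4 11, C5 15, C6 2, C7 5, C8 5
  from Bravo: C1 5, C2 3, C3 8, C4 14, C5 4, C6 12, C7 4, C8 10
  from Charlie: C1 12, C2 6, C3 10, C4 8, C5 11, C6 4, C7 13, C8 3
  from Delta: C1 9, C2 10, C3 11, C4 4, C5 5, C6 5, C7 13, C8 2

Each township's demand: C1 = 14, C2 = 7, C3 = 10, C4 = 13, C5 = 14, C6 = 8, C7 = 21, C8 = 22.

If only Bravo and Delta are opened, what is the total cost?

Total cost: 859

Each township is assigned to its cheapest site among the open ones.
{Bravo, Delta}: C1→Bravo 5·14=70, C2→Bravo 3·7=21, C3→Bravo 8·10=80, C4→Delta 4·13=52, C5→Bravo 4·14=56, C6→Delta 5·8=40, C7→Bravo 4·21=84, C8→Delta 2·22=44. Service 447; fixed 412; total 859.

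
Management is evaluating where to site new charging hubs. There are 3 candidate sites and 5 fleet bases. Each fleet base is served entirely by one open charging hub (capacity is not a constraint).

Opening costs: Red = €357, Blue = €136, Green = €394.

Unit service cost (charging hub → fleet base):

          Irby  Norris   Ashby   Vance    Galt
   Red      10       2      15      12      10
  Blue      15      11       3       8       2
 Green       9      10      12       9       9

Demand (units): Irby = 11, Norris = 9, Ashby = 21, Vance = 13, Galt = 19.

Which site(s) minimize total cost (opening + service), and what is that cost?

For any fixed open set, each fleet base goes to its cheapest open site; total = fixed + service.
{Blue}: Irby→Blue 15·11=165, Norris→Blue 11·9=99, Ashby→Blue 3·21=63, Vance→Blue 8·13=104, Galt→Blue 2·19=38. Service 469; fixed 136; total 605.
{Red, Blue}: service 333 + fixed 493 = 826
{Blue, Green}: Irby→Green 9·11=99, Norris→Green 10·9=90, Ashby→Blue 3·21=63, Vance→Blue 8·13=104, Galt→Blue 2·19=38. Service 394; fixed 530; total 924.
{Red, Blue, Green}: service 322 + fixed 887 = 1209
No other subset beats 605.

Open Blue only; minimum total cost 605.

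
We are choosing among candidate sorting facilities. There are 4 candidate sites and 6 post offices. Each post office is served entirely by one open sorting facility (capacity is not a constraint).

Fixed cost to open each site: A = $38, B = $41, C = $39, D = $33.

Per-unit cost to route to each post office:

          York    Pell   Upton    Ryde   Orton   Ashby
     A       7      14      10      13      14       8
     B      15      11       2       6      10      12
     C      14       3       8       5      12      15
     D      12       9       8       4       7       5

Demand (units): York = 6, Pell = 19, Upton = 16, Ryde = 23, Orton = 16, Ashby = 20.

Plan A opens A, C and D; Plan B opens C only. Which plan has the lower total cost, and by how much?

Plan A: {A, C, D}: York→A 7·6=42, Pell→C 3·19=57, Upton→C 8·16=128, Ryde→D 4·23=92, Orton→D 7·16=112, Ashby→D 5·20=100. Service 531; fixed 110; total 641.
Plan B: {C}: York→C 14·6=84, Pell→C 3·19=57, Upton→C 8·16=128, Ryde→C 5·23=115, Orton→C 12·16=192, Ashby→C 15·20=300. Service 876; fixed 39; total 915.
Difference: |641 − 915| = 274.

Plan A is cheaper by 274.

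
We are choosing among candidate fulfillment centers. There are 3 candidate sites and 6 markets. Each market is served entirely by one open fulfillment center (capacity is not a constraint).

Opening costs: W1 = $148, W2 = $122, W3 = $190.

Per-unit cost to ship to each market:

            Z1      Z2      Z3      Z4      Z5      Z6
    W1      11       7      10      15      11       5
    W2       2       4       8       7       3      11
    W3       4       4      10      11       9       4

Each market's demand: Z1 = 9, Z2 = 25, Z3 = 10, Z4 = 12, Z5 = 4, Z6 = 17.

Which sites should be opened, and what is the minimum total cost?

For any fixed open set, each market goes to its cheapest open site; total = fixed + service.
{W2}: Z1→W2 2·9=18, Z2→W2 4·25=100, Z3→W2 8·10=80, Z4→W2 7·12=84, Z5→W2 3·4=12, Z6→W2 11·17=187. Service 481; fixed 122; total 603.
{W1, W2}: Z1→W2 2·9=18, Z2→W2 4·25=100, Z3→W2 8·10=80, Z4→W2 7·12=84, Z5→W2 3·4=12, Z6→W1 5·17=85. Service 379; fixed 270; total 649.
{W3}: service 472 + fixed 190 = 662
{W1, W2, W3}: Z1→W2 2·9=18, Z2→W2 4·25=100, Z3→W2 8·10=80, Z4→W2 7·12=84, Z5→W2 3·4=12, Z6→W3 4·17=68. Service 362; fixed 460; total 822.
No other subset beats 603.

Open W2 only; minimum total cost 603.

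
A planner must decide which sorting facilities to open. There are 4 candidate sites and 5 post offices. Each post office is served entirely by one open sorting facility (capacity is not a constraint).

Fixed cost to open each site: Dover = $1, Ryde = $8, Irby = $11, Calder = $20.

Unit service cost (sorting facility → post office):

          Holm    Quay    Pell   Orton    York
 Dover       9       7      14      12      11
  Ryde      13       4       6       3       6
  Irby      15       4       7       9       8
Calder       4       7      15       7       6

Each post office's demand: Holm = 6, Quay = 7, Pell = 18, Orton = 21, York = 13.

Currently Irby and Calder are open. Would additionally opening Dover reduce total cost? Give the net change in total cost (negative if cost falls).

Current service cost with {Irby, Calder}: 403.
Adding Dover: each post office re-picks its cheapest; new service cost 403, saving 0.
Extra fixed cost: 1. Net change = 1 − 0 = 1.
(Totals: 434 → 435.)

No — net change +1 (cost rises by 1).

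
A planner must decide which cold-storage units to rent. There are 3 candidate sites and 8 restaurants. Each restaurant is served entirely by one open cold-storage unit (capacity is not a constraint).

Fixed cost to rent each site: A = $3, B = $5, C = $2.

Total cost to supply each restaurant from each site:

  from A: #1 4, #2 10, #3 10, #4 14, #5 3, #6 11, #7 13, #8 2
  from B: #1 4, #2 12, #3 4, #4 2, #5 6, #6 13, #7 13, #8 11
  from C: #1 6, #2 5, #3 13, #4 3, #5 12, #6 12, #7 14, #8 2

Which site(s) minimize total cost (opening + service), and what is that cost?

Open A, B and C; minimum total cost 54.

For any fixed open set, each restaurant goes to its cheapest open site; total = fixed + service.
{A, B, C}: #1→A 4, #2→C 5, #3→B 4, #4→B 2, #5→A 3, #6→A 11, #7→A 13, #8→A 2. Service 44; fixed 10; total 54.
{B, C}: #1→B 4, #2→C 5, #3→B 4, #4→B 2, #5→B 6, #6→C 12, #7→B 13, #8→C 2. Service 48; fixed 7; total 55.
{A, C}: #1→A 4, #2→C 5, #3→A 10, #4→C 3, #5→A 3, #6→A 11, #7→A 13, #8→A 2. Service 51; fixed 5; total 56.
{C}: service 67 + fixed 2 = 69
(All 7 nonempty subsets were checked; A, B and C is lowest.)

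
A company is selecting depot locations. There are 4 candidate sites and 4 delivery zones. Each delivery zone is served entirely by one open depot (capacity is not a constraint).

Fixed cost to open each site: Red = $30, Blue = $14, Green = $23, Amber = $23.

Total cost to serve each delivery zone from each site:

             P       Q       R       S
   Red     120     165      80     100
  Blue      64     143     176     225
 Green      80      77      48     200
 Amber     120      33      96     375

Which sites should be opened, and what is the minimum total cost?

For any fixed open set, each delivery zone goes to its cheapest open site; total = fixed + service.
{Red, Blue, Green, Amber}: P→Blue 64, Q→Amber 33, R→Green 48, S→Red 100. Service 245; fixed 90; total 335.
{Red, Green, Amber}: service 261 + fixed 76 = 337
{Red, Blue, Amber}: service 277 + fixed 67 = 344
{Blue}: service 608 + fixed 14 = 622
No other subset beats 335.

Open Red, Blue, Green and Amber; minimum total cost 335.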